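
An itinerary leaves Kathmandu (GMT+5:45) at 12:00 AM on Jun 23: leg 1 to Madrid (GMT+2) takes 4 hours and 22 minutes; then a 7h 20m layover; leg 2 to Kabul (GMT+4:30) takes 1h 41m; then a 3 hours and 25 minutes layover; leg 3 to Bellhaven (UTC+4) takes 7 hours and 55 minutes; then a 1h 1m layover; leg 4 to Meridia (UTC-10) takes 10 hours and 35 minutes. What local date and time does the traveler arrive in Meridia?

8:34 PM on June 23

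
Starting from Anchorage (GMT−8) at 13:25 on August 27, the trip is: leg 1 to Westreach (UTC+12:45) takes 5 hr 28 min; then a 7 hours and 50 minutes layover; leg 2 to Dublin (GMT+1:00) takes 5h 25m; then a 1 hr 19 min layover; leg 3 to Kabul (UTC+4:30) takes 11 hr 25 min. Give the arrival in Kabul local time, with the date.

09:22 on Aug 29

Convert departure to UTC: 13:25 + 8:00 = 21:25 UTC on Aug 27.
Add 5 hours and 28 minutes leg 1 → 02:53 UTC (Aug 28).
Add 7 hours and 50 minutes layover in Westreach → 10:43 UTC.
Add 5 hours 25 minutes leg 2 → 16:08 UTC.
Add 1 hour and 19 minutes layover in Dublin → 17:27 UTC.
Add 11 hours 25 minutes leg 3 → 04:52 UTC (Aug 29).
Kabul is UTC+4:30, so local arrival = 04:52 + 4:30 = 09:22 on Aug 29.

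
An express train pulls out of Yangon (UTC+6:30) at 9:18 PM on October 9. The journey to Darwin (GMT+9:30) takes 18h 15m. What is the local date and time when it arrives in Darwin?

Convert departure to UTC: 9:18 PM − 6:30 = 2:48 PM UTC on Oct 9.
Add 18 hours and 15 minutes travel time → 9:03 AM UTC (Oct 10).
Darwin is UTC+9:30, so local arrival = 9:03 AM + 9:30 = 6:33 PM on Oct 10.

6:33 PM on Oct 10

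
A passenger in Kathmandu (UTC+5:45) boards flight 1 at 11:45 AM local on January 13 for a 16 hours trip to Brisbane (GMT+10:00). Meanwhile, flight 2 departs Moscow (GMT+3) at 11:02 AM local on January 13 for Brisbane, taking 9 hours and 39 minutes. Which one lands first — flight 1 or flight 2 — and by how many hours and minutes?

Flight 1 in UTC: 11:45 AM − 5:45 = 6:00 AM on Jan 13.
+16 hours → arrive 10:00 PM UTC on Jan 13.
Flight 2 in UTC: 11:02 AM − 3:00 = 8:02 AM on Jan 13.
+9 hours and 39 minutes → arrive 5:41 PM UTC on Jan 13.
Flight 2 lands earlier by 4 hours 19 minutes.

the second, by 4 hours 19 minutes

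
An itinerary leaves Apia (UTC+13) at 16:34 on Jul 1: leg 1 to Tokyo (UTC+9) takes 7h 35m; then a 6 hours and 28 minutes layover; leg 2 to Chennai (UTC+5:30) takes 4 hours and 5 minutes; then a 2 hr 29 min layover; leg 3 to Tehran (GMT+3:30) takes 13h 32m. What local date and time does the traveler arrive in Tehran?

17:13 on July 2

Convert departure to UTC: 16:34 − 13:00 = 03:34 UTC on Jul 1.
Add 7 hours 35 minutes leg 1 → 11:09 UTC.
Add 6 hours and 28 minutes layover in Tokyo → 17:37 UTC.
Add 4 hours 5 minutes leg 2 → 21:42 UTC.
Add 2 hours and 29 minutes layover in Chennai → 00:11 UTC (Jul 2).
Add 13 hours and 32 minutes leg 3 → 13:43 UTC.
Tehran is UTC+3:30, so local arrival = 13:43 + 3:30 = 17:13 on Jul 2.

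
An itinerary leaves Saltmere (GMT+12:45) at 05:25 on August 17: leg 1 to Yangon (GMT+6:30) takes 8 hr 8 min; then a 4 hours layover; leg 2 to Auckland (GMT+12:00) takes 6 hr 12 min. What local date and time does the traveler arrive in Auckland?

23:00 on Aug 17

Convert departure to UTC: 05:25 − 12:45 = 16:40 UTC on Aug 16.
Add 8 hours 8 minutes leg 1 → 00:48 UTC (Aug 17).
Add 4 hours layover in Yangon → 04:48 UTC.
Add 6 hours 12 minutes leg 2 → 11:00 UTC.
Auckland is UTC+12:00, so local arrival = 11:00 + 12:00 = 23:00 on Aug 17.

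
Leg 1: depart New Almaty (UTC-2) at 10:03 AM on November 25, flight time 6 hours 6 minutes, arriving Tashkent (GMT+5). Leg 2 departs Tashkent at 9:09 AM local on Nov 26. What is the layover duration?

10 hours

Convert departure to UTC: 10:03 AM + 2:00 = 12:03 PM UTC on Nov 25.
Add 6 hours 6 minutes flight time → 6:09 PM UTC.
Tashkent is UTC+5:00, so local arrival = 6:09 PM + 5:00 = 11:09 PM on Nov 25.
Layover = 9:09 AM − 11:09 PM (+1 day) = 10 hours.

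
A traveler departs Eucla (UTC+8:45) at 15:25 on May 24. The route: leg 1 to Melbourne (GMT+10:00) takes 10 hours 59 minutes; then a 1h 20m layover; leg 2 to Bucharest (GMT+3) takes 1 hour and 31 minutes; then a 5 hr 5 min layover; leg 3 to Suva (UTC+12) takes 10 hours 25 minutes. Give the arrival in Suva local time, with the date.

00:00 on May 26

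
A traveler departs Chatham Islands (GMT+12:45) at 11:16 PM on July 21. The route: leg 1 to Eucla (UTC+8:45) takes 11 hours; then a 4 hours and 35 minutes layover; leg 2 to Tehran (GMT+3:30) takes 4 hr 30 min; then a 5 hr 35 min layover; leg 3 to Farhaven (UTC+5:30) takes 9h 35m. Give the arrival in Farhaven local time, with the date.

Convert departure to UTC: 11:16 PM − 12:45 = 10:31 AM UTC on Jul 21.
Add 11 hours leg 1 → 9:31 PM UTC.
Add 4 hours and 35 minutes layover in Eucla → 2:06 AM UTC (Jul 22).
Add 4 hours 30 minutes leg 2 → 6:36 AM UTC.
Add 5 hours and 35 minutes layover in Tehran → 12:11 PM UTC.
Add 9 hours and 35 minutes leg 3 → 9:46 PM UTC.
Farhaven is UTC+5:30, so local arrival = 9:46 PM + 5:30 = 3:16 AM on Jul 23.

3:16 AM on July 23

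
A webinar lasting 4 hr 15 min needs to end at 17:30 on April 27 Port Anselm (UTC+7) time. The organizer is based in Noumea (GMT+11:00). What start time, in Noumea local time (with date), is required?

Target end time in UTC: 17:30 − 7:00 = 10:30 on Apr 27.
Subtract 4 hours and 15 minutes → start 06:15 UTC on Apr 27.
Noumea is UTC+11:00: 06:15 + 11:00 = 17:15 on Apr 27.

17:15 on Apr 27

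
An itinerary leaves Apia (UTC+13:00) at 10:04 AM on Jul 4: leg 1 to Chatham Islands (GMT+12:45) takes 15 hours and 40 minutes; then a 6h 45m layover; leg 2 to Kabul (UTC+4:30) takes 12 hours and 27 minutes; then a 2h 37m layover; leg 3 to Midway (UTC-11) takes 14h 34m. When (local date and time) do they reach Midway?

2:07 PM on Jul 5

Convert departure to UTC: 10:04 AM − 13:00 = 9:04 PM UTC on Jul 3.
Add 15 hours and 40 minutes leg 1 → 12:44 PM UTC (Jul 4).
Add 6 hours and 45 minutes layover in Chatham Islands → 7:29 PM UTC.
Add 12 hours 27 minutes leg 2 → 7:56 AM UTC (Jul 5).
Add 2 hours and 37 minutes layover in Kabul → 10:33 AM UTC.
Add 14 hours 34 minutes leg 3 → 1:07 AM UTC (Jul 6).
Midway is UTC−11:00, so local arrival = 1:07 AM − 11:00 = 2:07 PM on Jul 5.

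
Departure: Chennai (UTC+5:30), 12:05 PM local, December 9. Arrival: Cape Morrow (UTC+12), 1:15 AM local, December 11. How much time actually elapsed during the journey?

30 hours 40 minutes

Cape Morrow is 6:30 ahead of Chennai.
Clock-face elapsed time (ignoring zones) is 37 hours 10 minutes.
Actual elapsed = 37 hours 10 minutes − 6:30 = 30 hours 40 minutes.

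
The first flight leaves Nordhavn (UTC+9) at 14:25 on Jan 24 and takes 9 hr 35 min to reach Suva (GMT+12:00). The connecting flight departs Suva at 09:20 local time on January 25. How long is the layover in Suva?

6 hours 20 minutes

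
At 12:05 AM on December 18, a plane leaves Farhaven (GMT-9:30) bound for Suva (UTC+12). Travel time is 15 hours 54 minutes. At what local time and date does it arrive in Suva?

Convert departure to UTC: 12:05 AM + 9:30 = 9:35 AM UTC on Dec 18.
Add 15 hours and 54 minutes travel time → 1:29 AM UTC (Dec 19).
Suva is UTC+12:00, so local arrival = 1:29 AM + 12:00 = 1:29 PM on Dec 19.

1:29 PM on Dec 19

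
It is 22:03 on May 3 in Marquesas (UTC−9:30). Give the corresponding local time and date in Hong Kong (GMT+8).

15:33 on May 4

In UTC: 22:03 + 9:30 = 07:33 on May 4.
Hong Kong is UTC+8:00: 07:33 + 8:00 = 15:33 on May 4.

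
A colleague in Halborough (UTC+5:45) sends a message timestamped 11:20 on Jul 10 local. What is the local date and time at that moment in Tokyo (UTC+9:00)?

In UTC: 11:20 − 5:45 = 05:35 on Jul 10.
Tokyo is UTC+9:00: 05:35 + 9:00 = 14:35 on Jul 10.

14:35 on Jul 10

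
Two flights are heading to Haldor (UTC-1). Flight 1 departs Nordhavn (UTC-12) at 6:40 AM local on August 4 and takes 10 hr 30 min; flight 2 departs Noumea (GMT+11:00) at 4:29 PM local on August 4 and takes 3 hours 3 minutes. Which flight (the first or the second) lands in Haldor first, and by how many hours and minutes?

Flight 1 in UTC: 6:40 AM + 12:00 = 6:40 PM on Aug 4.
+10 hours and 30 minutes → arrive 5:10 AM UTC on Aug 5.
Flight 2 in UTC: 4:29 PM − 11:00 = 5:29 AM on Aug 4.
+3 hours and 3 minutes → arrive 8:32 AM UTC on Aug 4.
Flight 2 lands earlier by 20 hours 38 minutes.

the second, by 20 hours 38 minutes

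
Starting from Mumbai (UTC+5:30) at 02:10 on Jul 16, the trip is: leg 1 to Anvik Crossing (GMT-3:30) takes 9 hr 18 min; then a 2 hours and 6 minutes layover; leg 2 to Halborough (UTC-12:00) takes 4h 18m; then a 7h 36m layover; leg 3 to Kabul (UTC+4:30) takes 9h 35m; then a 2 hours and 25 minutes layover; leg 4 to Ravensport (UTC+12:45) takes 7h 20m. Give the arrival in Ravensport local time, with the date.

04:03 on July 18

Convert departure to UTC: 02:10 − 5:30 = 20:40 UTC on Jul 15.
Add 9 hours and 18 minutes leg 1 → 05:58 UTC (Jul 16).
Add 2 hours and 6 minutes layover in Anvik Crossing → 08:04 UTC.
Add 4 hours and 18 minutes leg 2 → 12:22 UTC.
Add 7 hours and 36 minutes layover in Halborough → 19:58 UTC.
Add 9 hours 35 minutes leg 3 → 05:33 UTC (Jul 17).
Add 2 hours 25 minutes layover in Kabul → 07:58 UTC.
Add 7 hours 20 minutes leg 4 → 15:18 UTC.
Ravensport is UTC+12:45, so local arrival = 15:18 + 12:45 = 04:03 on Jul 18.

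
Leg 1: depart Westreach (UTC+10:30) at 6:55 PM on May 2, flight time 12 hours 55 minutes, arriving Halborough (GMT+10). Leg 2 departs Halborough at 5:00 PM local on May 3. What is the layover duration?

9 hours 40 minutes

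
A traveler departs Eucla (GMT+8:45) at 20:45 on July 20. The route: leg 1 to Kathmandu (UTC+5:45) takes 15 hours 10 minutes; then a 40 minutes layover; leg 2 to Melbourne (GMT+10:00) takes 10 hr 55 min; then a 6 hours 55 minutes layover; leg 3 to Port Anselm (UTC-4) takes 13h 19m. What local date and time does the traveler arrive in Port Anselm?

Convert departure to UTC: 20:45 − 8:45 = 12:00 UTC on Jul 20.
Add 15 hours and 10 minutes leg 1 → 03:10 UTC (Jul 21).
Add 40 minutes layover in Kathmandu → 03:50 UTC.
Add 10 hours 55 minutes leg 2 → 14:45 UTC.
Add 6 hours and 55 minutes layover in Melbourne → 21:40 UTC.
Add 13 hours 19 minutes leg 3 → 10:59 UTC (Jul 22).
Port Anselm is UTC−4:00, so local arrival = 10:59 − 4:00 = 06:59 on Jul 22.

06:59 on July 22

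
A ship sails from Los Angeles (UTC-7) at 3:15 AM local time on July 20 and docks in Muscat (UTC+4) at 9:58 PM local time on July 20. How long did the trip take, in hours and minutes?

7 hours 43 minutes

Departure in UTC: 3:15 AM + 7:00 = 10:15 AM on Jul 20.
Arrival in UTC: 9:58 PM − 4:00 = 5:58 PM on Jul 20.
Elapsed = 5:58 PM − 10:15 AM = 7 hours 43 minutes.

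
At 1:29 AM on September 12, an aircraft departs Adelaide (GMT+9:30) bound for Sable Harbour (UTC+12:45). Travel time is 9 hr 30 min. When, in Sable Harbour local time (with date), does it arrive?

2:14 PM on September 12

Convert departure to UTC: 1:29 AM − 9:30 = 3:59 PM UTC on Sep 11.
Add 9 hours and 30 minutes travel time → 1:29 AM UTC (Sep 12).
Sable Harbour is UTC+12:45, so local arrival = 1:29 AM + 12:45 = 2:14 PM on Sep 12.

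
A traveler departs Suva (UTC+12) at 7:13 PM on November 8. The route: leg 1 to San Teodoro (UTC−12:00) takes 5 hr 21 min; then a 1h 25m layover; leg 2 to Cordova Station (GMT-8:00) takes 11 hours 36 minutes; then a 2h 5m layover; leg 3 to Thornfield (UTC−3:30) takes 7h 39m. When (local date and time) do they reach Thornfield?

7:49 AM on November 9

Convert departure to UTC: 7:13 PM − 12:00 = 7:13 AM UTC on Nov 8.
Add 5 hours 21 minutes leg 1 → 12:34 PM UTC.
Add 1 hour 25 minutes layover in San Teodoro → 1:59 PM UTC.
Add 11 hours and 36 minutes leg 2 → 1:35 AM UTC (Nov 9).
Add 2 hours and 5 minutes layover in Cordova Station → 3:40 AM UTC.
Add 7 hours and 39 minutes leg 3 → 11:19 AM UTC.
Thornfield is UTC−3:30, so local arrival = 11:19 AM − 3:30 = 7:49 AM on Nov 9.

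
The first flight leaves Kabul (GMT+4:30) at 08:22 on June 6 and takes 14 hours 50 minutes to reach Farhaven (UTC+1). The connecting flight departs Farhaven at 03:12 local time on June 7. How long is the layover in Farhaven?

7 hours 30 minutes

Convert departure to UTC: 08:22 − 4:30 = 03:52 UTC on Jun 6.
Add 14 hours and 50 minutes flight time → 18:42 UTC.
Farhaven is UTC+1:00, so local arrival = 18:42 + 1:00 = 19:42 on Jun 6.
Layover = 03:12 − 19:42 (+1 day) = 7 hours 30 minutes.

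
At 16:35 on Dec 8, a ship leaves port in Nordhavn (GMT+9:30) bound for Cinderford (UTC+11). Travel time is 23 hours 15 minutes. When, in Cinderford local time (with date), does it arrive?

Convert departure to UTC: 16:35 − 9:30 = 07:05 UTC on Dec 8.
Add 23 hours and 15 minutes travel time → 06:20 UTC (Dec 9).
Cinderford is UTC+11:00, so local arrival = 06:20 + 11:00 = 17:20 on Dec 9.

17:20 on December 9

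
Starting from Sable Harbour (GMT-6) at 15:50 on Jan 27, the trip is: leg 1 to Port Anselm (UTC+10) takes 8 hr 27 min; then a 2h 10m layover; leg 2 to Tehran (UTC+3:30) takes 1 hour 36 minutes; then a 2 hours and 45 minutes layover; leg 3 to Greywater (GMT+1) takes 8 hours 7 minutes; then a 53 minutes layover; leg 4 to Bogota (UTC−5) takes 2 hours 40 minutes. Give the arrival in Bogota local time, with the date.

Convert departure to UTC: 15:50 + 6:00 = 21:50 UTC on Jan 27.
Add 8 hours 27 minutes leg 1 → 06:17 UTC (Jan 28).
Add 2 hours and 10 minutes layover in Port Anselm → 08:27 UTC.
Add 1 hour and 36 minutes leg 2 → 10:03 UTC.
Add 2 hours 45 minutes layover in Tehran → 12:48 UTC.
Add 8 hours and 7 minutes leg 3 → 20:55 UTC.
Add 53 minutes layover in Greywater → 21:48 UTC.
Add 2 hours 40 minutes leg 4 → 00:28 UTC (Jan 29).
Bogota is UTC−5:00, so local arrival = 00:28 − 5:00 = 19:28 on Jan 28.

19:28 on January 28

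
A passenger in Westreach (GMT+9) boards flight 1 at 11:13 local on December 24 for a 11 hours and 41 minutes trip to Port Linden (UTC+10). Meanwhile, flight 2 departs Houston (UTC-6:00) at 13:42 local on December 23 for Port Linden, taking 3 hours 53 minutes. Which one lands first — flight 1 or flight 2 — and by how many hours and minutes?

the second, by 14 hours 19 minutes

Flight 1 in UTC: 11:13 − 9:00 = 02:13 on Dec 24.
+11 hours 41 minutes → arrive 13:54 UTC on Dec 24.
Flight 2 in UTC: 13:42 + 6:00 = 19:42 on Dec 23.
+3 hours 53 minutes → arrive 23:35 UTC on Dec 23.
Flight 2 lands earlier by 14 hours 19 minutes.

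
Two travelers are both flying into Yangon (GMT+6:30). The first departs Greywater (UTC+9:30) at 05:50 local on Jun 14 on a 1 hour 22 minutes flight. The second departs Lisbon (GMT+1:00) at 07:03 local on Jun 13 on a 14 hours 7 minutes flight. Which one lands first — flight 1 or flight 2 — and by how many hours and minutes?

Flight 1 in UTC: 05:50 − 9:30 = 20:20 on Jun 13.
+1 hour and 22 minutes → arrive 21:42 UTC on Jun 13.
Flight 2 in UTC: 07:03 − 1:00 = 06:03 on Jun 13.
+14 hours and 7 minutes → arrive 20:10 UTC on Jun 13.
Flight 2 lands earlier by 1 hour 32 minutes.

the second, by 1 hour 32 minutes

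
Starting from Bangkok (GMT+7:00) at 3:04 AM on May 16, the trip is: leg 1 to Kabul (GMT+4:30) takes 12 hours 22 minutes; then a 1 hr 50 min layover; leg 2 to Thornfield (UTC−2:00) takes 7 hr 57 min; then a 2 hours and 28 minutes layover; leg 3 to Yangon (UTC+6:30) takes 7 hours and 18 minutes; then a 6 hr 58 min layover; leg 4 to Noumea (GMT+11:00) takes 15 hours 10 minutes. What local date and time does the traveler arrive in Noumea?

Convert departure to UTC: 3:04 AM − 7:00 = 8:04 PM UTC on May 15.
Add 12 hours and 22 minutes leg 1 → 8:26 AM UTC (May 16).
Add 1 hour 50 minutes layover in Kabul → 10:16 AM UTC.
Add 7 hours 57 minutes leg 2 → 6:13 PM UTC.
Add 2 hours 28 minutes layover in Thornfield → 8:41 PM UTC.
Add 7 hours and 18 minutes leg 3 → 3:59 AM UTC (May 17).
Add 6 hours and 58 minutes layover in Yangon → 10:57 AM UTC.
Add 15 hours 10 minutes leg 4 → 2:07 AM UTC (May 18).
Noumea is UTC+11:00, so local arrival = 2:07 AM + 11:00 = 1:07 PM on May 18.

1:07 PM on May 18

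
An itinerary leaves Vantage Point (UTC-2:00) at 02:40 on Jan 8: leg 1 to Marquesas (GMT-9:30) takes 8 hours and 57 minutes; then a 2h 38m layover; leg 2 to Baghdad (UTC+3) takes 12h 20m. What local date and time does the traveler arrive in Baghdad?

Convert departure to UTC: 02:40 + 2:00 = 04:40 UTC on Jan 8.
Add 8 hours and 57 minutes leg 1 → 13:37 UTC.
Add 2 hours 38 minutes layover in Marquesas → 16:15 UTC.
Add 12 hours 20 minutes leg 2 → 04:35 UTC (Jan 9).
Baghdad is UTC+3:00, so local arrival = 04:35 + 3:00 = 07:35 on Jan 9.

07:35 on Jan 9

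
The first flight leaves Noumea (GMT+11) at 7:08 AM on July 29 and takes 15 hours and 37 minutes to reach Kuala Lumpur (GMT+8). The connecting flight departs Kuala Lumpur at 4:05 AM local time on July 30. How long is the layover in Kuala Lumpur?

Convert departure to UTC: 7:08 AM − 11:00 = 8:08 PM UTC on Jul 28.
Add 15 hours 37 minutes flight time → 11:45 AM UTC (Jul 29).
Kuala Lumpur is UTC+8:00, so local arrival = 11:45 AM + 8:00 = 7:45 PM on Jul 29.
Layover = 4:05 AM − 7:45 PM (+1 day) = 8 hours 20 minutes.

8 hours 20 minutes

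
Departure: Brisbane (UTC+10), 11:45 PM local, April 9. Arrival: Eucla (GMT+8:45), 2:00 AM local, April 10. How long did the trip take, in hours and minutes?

3 hours 30 minutes

Eucla is 1:15 behind Brisbane.
Clock-face elapsed time (ignoring zones) is 2 hours 15 minutes.
Actual elapsed = 2 hours 15 minutes + 1:15 = 3 hours 30 minutes.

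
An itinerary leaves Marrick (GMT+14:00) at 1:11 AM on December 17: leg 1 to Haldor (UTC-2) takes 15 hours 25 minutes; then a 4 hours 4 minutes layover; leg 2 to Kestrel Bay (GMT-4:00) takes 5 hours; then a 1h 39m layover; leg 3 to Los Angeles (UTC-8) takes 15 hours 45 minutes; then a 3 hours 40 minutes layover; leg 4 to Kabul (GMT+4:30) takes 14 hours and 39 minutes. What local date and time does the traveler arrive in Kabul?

Convert departure to UTC: 1:11 AM − 14:00 = 11:11 AM UTC on Dec 16.
Add 15 hours 25 minutes leg 1 → 2:36 AM UTC (Dec 17).
Add 4 hours and 4 minutes layover in Haldor → 6:40 AM UTC.
Add 5 hours leg 2 → 11:40 AM UTC.
Add 1 hour and 39 minutes layover in Kestrel Bay → 1:19 PM UTC.
Add 15 hours 45 minutes leg 3 → 5:04 AM UTC (Dec 18).
Add 3 hours 40 minutes layover in Los Angeles → 8:44 AM UTC.
Add 14 hours and 39 minutes leg 4 → 11:23 PM UTC.
Kabul is UTC+4:30, so local arrival = 11:23 PM + 4:30 = 3:53 AM on Dec 19.

3:53 AM on December 19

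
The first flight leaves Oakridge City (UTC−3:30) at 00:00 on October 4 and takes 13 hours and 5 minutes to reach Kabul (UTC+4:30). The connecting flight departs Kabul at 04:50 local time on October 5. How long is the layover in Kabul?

7 hours 45 minutes

Convert departure to UTC: 00:00 + 3:30 = 03:30 UTC on Oct 4.
Add 13 hours and 5 minutes flight time → 16:35 UTC.
Kabul is UTC+4:30, so local arrival = 16:35 + 4:30 = 21:05 on Oct 4.
Layover = 04:50 − 21:05 (+1 day) = 7 hours 45 minutes.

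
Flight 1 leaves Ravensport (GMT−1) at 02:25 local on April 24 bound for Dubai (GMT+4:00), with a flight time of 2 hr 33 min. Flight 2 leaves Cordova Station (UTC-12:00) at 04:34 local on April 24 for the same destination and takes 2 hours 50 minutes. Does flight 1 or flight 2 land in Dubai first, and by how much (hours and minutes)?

the first, by 13 hours 26 minutes

Flight 1 in UTC: 02:25 + 1:00 = 03:25 on Apr 24.
+2 hours and 33 minutes → arrive 05:58 UTC on Apr 24.
Flight 2 in UTC: 04:34 + 12:00 = 16:34 on Apr 24.
+2 hours and 50 minutes → arrive 19:24 UTC on Apr 24.
Flight 1 lands earlier by 13 hours 26 minutes.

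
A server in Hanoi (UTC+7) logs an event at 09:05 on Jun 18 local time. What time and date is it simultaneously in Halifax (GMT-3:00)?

23:05 on Jun 17

In UTC: 09:05 − 7:00 = 02:05 on Jun 18.
Halifax is UTC−3:00: 02:05 − 3:00 = 23:05 on Jun 17.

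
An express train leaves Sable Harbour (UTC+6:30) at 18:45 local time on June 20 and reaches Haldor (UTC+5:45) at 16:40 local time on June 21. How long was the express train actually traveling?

22 hours 40 minutes

Haldor is 0:45 behind Sable Harbour.
Clock-face elapsed time (ignoring zones) is 21 hours 55 minutes.
Actual elapsed = 21 hours 55 minutes + 0:45 = 22 hours 40 minutes.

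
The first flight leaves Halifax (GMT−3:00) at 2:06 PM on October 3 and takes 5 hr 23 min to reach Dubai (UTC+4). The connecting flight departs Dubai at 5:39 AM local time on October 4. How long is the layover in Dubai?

Convert departure to UTC: 2:06 PM + 3:00 = 5:06 PM UTC on Oct 3.
Add 5 hours 23 minutes flight time → 10:29 PM UTC.
Dubai is UTC+4:00, so local arrival = 10:29 PM + 4:00 = 2:29 AM on Oct 4.
Layover = 5:39 AM − 2:29 AM = 3 hours 10 minutes.

3 hours 10 minutes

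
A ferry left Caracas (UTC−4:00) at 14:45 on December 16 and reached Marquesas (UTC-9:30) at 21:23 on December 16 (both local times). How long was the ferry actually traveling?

12 hours 8 minutes

Departure in UTC: 14:45 + 4:00 = 18:45 on Dec 16.
Arrival in UTC: 21:23 + 9:30 = 06:53 on Dec 17.
Elapsed = 06:53 − 18:45 (+1 day) = 12 hours 8 minutes.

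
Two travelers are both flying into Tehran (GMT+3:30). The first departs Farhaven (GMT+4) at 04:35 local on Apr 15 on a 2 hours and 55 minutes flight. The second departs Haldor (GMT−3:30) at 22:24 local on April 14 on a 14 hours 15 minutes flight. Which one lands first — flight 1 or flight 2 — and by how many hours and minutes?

the first, by 12 hours 39 minutes

Flight 1 in UTC: 04:35 − 4:00 = 00:35 on Apr 15.
+2 hours and 55 minutes → arrive 03:30 UTC on Apr 15.
Flight 2 in UTC: 22:24 + 3:30 = 01:54 on Apr 15.
+14 hours 15 minutes → arrive 16:09 UTC on Apr 15.
Flight 1 lands earlier by 12 hours 39 minutes.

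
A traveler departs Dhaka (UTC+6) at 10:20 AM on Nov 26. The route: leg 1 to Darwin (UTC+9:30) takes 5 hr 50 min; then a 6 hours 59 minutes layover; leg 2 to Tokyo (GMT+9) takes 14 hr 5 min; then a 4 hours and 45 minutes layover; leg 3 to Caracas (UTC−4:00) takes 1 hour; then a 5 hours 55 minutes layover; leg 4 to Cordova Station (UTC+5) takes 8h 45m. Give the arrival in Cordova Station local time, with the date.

Convert departure to UTC: 10:20 AM − 6:00 = 4:20 AM UTC on Nov 26.
Add 5 hours and 50 minutes leg 1 → 10:10 AM UTC.
Add 6 hours and 59 minutes layover in Darwin → 5:09 PM UTC.
Add 14 hours and 5 minutes leg 2 → 7:14 AM UTC (Nov 27).
Add 4 hours and 45 minutes layover in Tokyo → 11:59 AM UTC.
Add 1 hour leg 3 → 12:59 PM UTC.
Add 5 hours 55 minutes layover in Caracas → 6:54 PM UTC.
Add 8 hours 45 minutes leg 4 → 3:39 AM UTC (Nov 28).
Cordova Station is UTC+5:00, so local arrival = 3:39 AM + 5:00 = 8:39 AM on Nov 28.

8:39 AM on Nov 28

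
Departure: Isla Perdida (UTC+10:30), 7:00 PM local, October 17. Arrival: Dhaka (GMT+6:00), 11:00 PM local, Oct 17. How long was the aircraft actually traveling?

8 hours 30 minutes

Departure in UTC: 7:00 PM − 10:30 = 8:30 AM on Oct 17.
Arrival in UTC: 11:00 PM − 6:00 = 5:00 PM on Oct 17.
Elapsed = 5:00 PM − 8:30 AM = 8 hours 30 minutes.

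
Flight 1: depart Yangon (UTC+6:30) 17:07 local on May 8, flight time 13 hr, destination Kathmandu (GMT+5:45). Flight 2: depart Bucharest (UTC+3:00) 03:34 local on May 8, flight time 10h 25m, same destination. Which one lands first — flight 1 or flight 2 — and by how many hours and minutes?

the second, by 12 hours 38 minutes

Flight 1 in UTC: 17:07 − 6:30 = 10:37 on May 8.
+13 hours → arrive 23:37 UTC on May 8.
Flight 2 in UTC: 03:34 − 3:00 = 00:34 on May 8.
+10 hours 25 minutes → arrive 10:59 UTC on May 8.
Flight 2 lands earlier by 12 hours 38 minutes.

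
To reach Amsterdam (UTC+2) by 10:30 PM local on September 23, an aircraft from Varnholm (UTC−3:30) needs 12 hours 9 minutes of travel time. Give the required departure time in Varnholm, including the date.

Target arrival in UTC: 10:30 PM − 2:00 = 8:30 PM on Sep 23.
Subtract 12 hours 9 minutes → departure 8:21 AM UTC on Sep 23.
Varnholm is UTC−3:30: 8:21 AM − 3:30 = 4:51 AM on Sep 23.

4:51 AM on Sep 23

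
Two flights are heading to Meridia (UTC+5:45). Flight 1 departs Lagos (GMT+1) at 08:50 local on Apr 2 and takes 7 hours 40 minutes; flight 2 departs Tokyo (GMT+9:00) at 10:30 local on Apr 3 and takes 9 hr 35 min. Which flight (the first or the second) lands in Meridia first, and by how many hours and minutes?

the first, by 19 hours 35 minutes

Flight 1 in UTC: 08:50 − 1:00 = 07:50 on Apr 2.
+7 hours 40 minutes → arrive 15:30 UTC on Apr 2.
Flight 2 in UTC: 10:30 − 9:00 = 01:30 on Apr 3.
+9 hours and 35 minutes → arrive 11:05 UTC on Apr 3.
Flight 1 lands earlier by 19 hours 35 minutes.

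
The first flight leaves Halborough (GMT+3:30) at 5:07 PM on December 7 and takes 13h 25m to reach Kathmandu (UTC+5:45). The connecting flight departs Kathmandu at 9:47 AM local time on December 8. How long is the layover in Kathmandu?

1 hour

Convert departure to UTC: 5:07 PM − 3:30 = 1:37 PM UTC on Dec 7.
Add 13 hours 25 minutes flight time → 3:02 AM UTC (Dec 8).
Kathmandu is UTC+5:45, so local arrival = 3:02 AM + 5:45 = 8:47 AM on Dec 8.
Layover = 9:47 AM − 8:47 AM = 1 hour.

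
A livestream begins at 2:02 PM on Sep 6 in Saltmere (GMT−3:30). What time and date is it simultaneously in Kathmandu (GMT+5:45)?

Kathmandu is 9:15 ahead of Saltmere.
Shift by the zone difference: 2:02 PM + 9:15 = 11:17 PM on Sep 6 in Kathmandu.

11:17 PM on September 6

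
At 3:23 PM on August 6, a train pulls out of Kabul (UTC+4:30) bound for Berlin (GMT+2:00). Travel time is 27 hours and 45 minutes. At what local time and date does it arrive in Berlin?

4:38 PM on August 7

Convert departure to UTC: 3:23 PM − 4:30 = 10:53 AM UTC on Aug 6.
Add 27 hours and 45 minutes travel time → 2:38 PM UTC (Aug 7).
Berlin is UTC+2:00, so local arrival = 2:38 PM + 2:00 = 4:38 PM on Aug 7.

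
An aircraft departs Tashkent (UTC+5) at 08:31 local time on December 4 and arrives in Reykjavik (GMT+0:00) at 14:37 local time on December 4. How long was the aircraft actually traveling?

11 hours 6 minutes

Departure in UTC: 08:31 − 5:00 = 03:31 on Dec 4.
Arrival is already UTC: 14:37 on Dec 4.
Elapsed = 14:37 − 03:31 = 11 hours 6 minutes.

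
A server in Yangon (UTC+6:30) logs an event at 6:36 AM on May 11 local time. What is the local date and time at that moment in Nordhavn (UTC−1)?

Nordhavn is 7:30 behind Yangon.
Shift by the zone difference: 6:36 AM − 7:30 = 11:06 PM on May 10 in Nordhavn.

11:06 PM on May 10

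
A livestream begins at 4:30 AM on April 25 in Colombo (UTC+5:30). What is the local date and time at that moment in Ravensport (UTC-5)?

6:00 PM on April 24

In UTC: 4:30 AM − 5:30 = 11:00 PM on Apr 24.
Ravensport is UTC−5:00: 11:00 PM − 5:00 = 6:00 PM on Apr 24.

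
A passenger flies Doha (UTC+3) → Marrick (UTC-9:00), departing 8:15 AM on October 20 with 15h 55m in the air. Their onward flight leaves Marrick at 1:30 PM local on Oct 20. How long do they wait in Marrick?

1 hour 20 minutes

Convert departure to UTC: 8:15 AM − 3:00 = 5:15 AM UTC on Oct 20.
Add 15 hours 55 minutes flight time → 9:10 PM UTC.
Marrick is UTC−9:00, so local arrival = 9:10 PM − 9:00 = 12:10 PM on Oct 20.
Layover = 1:30 PM − 12:10 PM = 1 hour 20 minutes.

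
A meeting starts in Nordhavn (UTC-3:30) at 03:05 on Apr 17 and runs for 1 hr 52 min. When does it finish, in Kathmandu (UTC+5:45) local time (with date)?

Convert start to UTC: 03:05 + 3:30 = 06:35 UTC on Apr 17.
Add 1 hour 52 minutes duration → 08:27 UTC.
Kathmandu is UTC+5:45, so local end time = 08:27 + 5:45 = 14:12 on Apr 17.

14:12 on April 17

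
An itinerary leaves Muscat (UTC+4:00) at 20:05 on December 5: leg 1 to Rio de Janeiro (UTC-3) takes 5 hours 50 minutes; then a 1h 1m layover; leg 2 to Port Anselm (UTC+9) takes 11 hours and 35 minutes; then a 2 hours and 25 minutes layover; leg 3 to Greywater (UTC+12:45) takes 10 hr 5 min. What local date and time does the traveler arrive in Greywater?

Convert departure to UTC: 20:05 − 4:00 = 16:05 UTC on Dec 5.
Add 5 hours 50 minutes leg 1 → 21:55 UTC.
Add 1 hour 1 minute layover in Rio de Janeiro → 22:56 UTC.
Add 11 hours 35 minutes leg 2 → 10:31 UTC (Dec 6).
Add 2 hours 25 minutes layover in Port Anselm → 12:56 UTC.
Add 10 hours 5 minutes leg 3 → 23:01 UTC.
Greywater is UTC+12:45, so local arrival = 23:01 + 12:45 = 11:46 on Dec 7.

11:46 on December 7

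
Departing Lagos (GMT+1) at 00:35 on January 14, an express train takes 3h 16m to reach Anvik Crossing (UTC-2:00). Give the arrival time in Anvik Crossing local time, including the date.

Convert departure to UTC: 00:35 − 1:00 = 23:35 UTC on Jan 13.
Add 3 hours 16 minutes travel time → 02:51 UTC (Jan 14).
Anvik Crossing is UTC−2:00, so local arrival = 02:51 − 2:00 = 00:51 on Jan 14.

00:51 on January 14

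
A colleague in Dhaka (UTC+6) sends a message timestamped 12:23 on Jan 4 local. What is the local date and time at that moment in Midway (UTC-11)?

In UTC: 12:23 − 6:00 = 06:23 on Jan 4.
Midway is UTC−11:00: 06:23 − 11:00 = 19:23 on Jan 3.

19:23 on January 3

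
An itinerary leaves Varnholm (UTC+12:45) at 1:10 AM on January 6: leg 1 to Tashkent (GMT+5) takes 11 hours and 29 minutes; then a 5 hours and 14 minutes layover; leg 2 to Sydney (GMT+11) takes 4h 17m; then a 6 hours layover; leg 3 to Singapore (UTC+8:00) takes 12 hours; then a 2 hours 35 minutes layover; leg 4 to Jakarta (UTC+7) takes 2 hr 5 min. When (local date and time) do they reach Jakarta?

3:05 PM on Jan 7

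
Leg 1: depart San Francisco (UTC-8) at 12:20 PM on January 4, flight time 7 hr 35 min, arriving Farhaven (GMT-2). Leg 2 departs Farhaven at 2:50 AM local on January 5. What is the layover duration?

55 minutes

Convert departure to UTC: 12:20 PM + 8:00 = 8:20 PM UTC on Jan 4.
Add 7 hours 35 minutes flight time → 3:55 AM UTC (Jan 5).
Farhaven is UTC−2:00, so local arrival = 3:55 AM − 2:00 = 1:55 AM on Jan 5.
Layover = 2:50 AM − 1:55 AM = 55 minutes.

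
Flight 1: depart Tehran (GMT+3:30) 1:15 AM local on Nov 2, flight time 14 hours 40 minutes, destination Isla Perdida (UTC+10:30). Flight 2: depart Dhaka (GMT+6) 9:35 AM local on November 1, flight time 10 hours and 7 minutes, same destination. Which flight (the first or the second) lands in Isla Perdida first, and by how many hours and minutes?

Flight 1 in UTC: 1:15 AM − 3:30 = 9:45 PM on Nov 1.
+14 hours 40 minutes → arrive 12:25 PM UTC on Nov 2.
Flight 2 in UTC: 9:35 AM − 6:00 = 3:35 AM on Nov 1.
+10 hours and 7 minutes → arrive 1:42 PM UTC on Nov 1.
Flight 2 lands earlier by 22 hours 43 minutes.

the second, by 22 hours 43 minutes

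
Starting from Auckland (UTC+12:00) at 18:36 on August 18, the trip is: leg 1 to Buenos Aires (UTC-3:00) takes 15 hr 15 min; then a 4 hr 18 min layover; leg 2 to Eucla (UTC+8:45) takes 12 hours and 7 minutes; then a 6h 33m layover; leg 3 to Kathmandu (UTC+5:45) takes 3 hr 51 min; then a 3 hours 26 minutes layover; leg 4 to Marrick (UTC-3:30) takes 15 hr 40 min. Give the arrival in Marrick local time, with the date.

Convert departure to UTC: 18:36 − 12:00 = 06:36 UTC on Aug 18.
Add 15 hours 15 minutes leg 1 → 21:51 UTC.
Add 4 hours 18 minutes layover in Buenos Aires → 02:09 UTC (Aug 19).
Add 12 hours and 7 minutes leg 2 → 14:16 UTC.
Add 6 hours and 33 minutes layover in Eucla → 20:49 UTC.
Add 3 hours 51 minutes leg 3 → 00:40 UTC (Aug 20).
Add 3 hours and 26 minutes layover in Kathmandu → 04:06 UTC.
Add 15 hours and 40 minutes leg 4 → 19:46 UTC.
Marrick is UTC−3:30, so local arrival = 19:46 − 3:30 = 16:16 on Aug 20.

16:16 on August 20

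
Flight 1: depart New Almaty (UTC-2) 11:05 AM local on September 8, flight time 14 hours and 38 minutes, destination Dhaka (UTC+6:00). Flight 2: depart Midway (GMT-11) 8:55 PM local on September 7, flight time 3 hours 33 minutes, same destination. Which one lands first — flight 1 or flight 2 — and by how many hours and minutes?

Flight 1 in UTC: 11:05 AM + 2:00 = 1:05 PM on Sep 8.
+14 hours and 38 minutes → arrive 3:43 AM UTC on Sep 9.
Flight 2 in UTC: 8:55 PM + 11:00 = 7:55 AM on Sep 8.
+3 hours 33 minutes → arrive 11:28 AM UTC on Sep 8.
Flight 2 lands earlier by 16 hours 15 minutes.

the second, by 16 hours 15 minutes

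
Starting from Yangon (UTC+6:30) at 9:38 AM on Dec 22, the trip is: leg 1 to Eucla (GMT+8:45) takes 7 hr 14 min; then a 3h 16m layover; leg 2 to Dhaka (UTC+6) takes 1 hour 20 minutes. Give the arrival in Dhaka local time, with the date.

8:58 PM on Dec 22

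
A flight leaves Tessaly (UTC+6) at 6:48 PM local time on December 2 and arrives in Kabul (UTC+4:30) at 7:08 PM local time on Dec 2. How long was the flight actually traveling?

1 hour 50 minutes

Departure in UTC: 6:48 PM − 6:00 = 12:48 PM on Dec 2.
Arrival in UTC: 7:08 PM − 4:30 = 2:38 PM on Dec 2.
Elapsed = 2:38 PM − 12:48 PM = 1 hour 50 minutes.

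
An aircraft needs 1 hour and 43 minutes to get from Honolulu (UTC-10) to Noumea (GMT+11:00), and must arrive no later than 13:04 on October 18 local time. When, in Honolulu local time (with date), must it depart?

14:21 on October 17

Target arrival in UTC: 13:04 − 11:00 = 02:04 on Oct 18.
Subtract 1 hour and 43 minutes → departure 00:21 UTC on Oct 18.
Honolulu is UTC−10:00: 00:21 − 10:00 = 14:21 on Oct 17.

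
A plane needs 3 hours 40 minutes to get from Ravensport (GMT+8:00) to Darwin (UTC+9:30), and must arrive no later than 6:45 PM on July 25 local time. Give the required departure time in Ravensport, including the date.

1:35 PM on July 25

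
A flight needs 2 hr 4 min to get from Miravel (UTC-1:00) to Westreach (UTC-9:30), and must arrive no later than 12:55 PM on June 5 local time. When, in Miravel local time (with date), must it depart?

Target arrival in UTC: 12:55 PM + 9:30 = 10:25 PM on Jun 5.
Subtract 2 hours 4 minutes → departure 8:21 PM UTC on Jun 5.
Miravel is UTC−1:00: 8:21 PM − 1:00 = 7:21 PM on Jun 5.

7:21 PM on June 5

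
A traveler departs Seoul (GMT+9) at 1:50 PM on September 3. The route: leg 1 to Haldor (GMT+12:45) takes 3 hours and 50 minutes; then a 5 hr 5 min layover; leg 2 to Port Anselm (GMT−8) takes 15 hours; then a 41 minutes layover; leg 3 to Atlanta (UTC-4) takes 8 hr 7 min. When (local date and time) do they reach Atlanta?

9:33 AM on September 4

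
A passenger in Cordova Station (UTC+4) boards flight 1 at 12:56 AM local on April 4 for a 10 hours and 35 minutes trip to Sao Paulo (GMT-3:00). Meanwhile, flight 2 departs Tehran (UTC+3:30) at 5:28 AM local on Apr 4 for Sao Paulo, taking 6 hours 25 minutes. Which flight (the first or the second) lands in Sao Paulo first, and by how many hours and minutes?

the first, by 52 minutes

Flight 1 in UTC: 12:56 AM − 4:00 = 8:56 PM on Apr 3.
+10 hours and 35 minutes → arrive 7:31 AM UTC on Apr 4.
Flight 2 in UTC: 5:28 AM − 3:30 = 1:58 AM on Apr 4.
+6 hours and 25 minutes → arrive 8:23 AM UTC on Apr 4.
Flight 1 lands earlier by 52 minutes.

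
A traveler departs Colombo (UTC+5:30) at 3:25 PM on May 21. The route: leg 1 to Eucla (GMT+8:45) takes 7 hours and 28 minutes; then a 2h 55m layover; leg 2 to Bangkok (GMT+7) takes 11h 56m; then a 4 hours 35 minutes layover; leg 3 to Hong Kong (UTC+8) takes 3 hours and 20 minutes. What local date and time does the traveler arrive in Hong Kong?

12:09 AM on May 23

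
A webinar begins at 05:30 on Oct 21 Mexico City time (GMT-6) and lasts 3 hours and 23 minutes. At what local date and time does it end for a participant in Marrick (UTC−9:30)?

05:23 on October 21

Marrick is 3:30 behind Mexico City.
After 3 hours 23 minutes it is 08:53 in Mexico City.
Shift by the zone difference: 08:53 − 3:30 = 05:23 on Oct 21 in Marrick.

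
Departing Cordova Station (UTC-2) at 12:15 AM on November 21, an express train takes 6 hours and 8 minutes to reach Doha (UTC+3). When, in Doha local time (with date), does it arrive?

Convert departure to UTC: 12:15 AM + 2:00 = 2:15 AM UTC on Nov 21.
Add 6 hours and 8 minutes travel time → 8:23 AM UTC.
Doha is UTC+3:00, so local arrival = 8:23 AM + 3:00 = 11:23 AM on Nov 21.

11:23 AM on Nov 21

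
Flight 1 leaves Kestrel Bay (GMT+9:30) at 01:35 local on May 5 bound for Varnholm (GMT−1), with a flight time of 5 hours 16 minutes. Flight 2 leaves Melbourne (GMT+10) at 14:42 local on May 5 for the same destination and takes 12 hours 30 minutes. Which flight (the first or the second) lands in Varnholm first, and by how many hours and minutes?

the first, by 19 hours 51 minutes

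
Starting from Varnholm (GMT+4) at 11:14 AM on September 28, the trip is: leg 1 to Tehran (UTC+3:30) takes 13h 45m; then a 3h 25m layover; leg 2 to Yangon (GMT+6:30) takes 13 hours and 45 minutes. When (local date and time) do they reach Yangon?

Convert departure to UTC: 11:14 AM − 4:00 = 7:14 AM UTC on Sep 28.
Add 13 hours and 45 minutes leg 1 → 8:59 PM UTC.
Add 3 hours and 25 minutes layover in Tehran → 12:24 AM UTC (Sep 29).
Add 13 hours and 45 minutes leg 2 → 2:09 PM UTC.
Yangon is UTC+6:30, so local arrival = 2:09 PM + 6:30 = 8:39 PM on Sep 29.

8:39 PM on Sep 29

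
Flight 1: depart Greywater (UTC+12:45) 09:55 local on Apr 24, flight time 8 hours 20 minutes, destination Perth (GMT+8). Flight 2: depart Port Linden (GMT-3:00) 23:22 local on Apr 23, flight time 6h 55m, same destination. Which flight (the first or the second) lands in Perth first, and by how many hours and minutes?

the first, by 3 hours 47 minutes

Flight 1 in UTC: 09:55 − 12:45 = 21:10 on Apr 23.
+8 hours and 20 minutes → arrive 05:30 UTC on Apr 24.
Flight 2 in UTC: 23:22 + 3:00 = 02:22 on Apr 24.
+6 hours and 55 minutes → arrive 09:17 UTC on Apr 24.
Flight 1 lands earlier by 3 hours 47 minutes.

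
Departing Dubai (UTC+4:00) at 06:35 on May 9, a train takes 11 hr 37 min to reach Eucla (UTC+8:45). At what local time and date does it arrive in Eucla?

Convert departure to UTC: 06:35 − 4:00 = 02:35 UTC on May 9.
Add 11 hours 37 minutes travel time → 14:12 UTC.
Eucla is UTC+8:45, so local arrival = 14:12 + 8:45 = 22:57 on May 9.

22:57 on May 9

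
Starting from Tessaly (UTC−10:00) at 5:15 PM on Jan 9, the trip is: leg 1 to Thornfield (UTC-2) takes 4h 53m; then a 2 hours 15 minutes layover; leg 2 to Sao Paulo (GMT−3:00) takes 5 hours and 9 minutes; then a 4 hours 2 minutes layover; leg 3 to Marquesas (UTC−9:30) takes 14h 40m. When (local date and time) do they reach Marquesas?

12:44 AM on January 11

Convert departure to UTC: 5:15 PM + 10:00 = 3:15 AM UTC on Jan 10.
Add 4 hours 53 minutes leg 1 → 8:08 AM UTC.
Add 2 hours and 15 minutes layover in Thornfield → 10:23 AM UTC.
Add 5 hours and 9 minutes leg 2 → 3:32 PM UTC.
Add 4 hours 2 minutes layover in Sao Paulo → 7:34 PM UTC.
Add 14 hours 40 minutes leg 3 → 10:14 AM UTC (Jan 11).
Marquesas is UTC−9:30, so local arrival = 10:14 AM − 9:30 = 12:44 AM on Jan 11.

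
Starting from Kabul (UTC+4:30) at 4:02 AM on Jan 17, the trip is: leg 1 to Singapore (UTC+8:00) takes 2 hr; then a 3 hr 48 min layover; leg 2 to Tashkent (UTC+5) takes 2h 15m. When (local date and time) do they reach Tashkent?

Convert departure to UTC: 4:02 AM − 4:30 = 11:32 PM UTC on Jan 16.
Add 2 hours leg 1 → 1:32 AM UTC (Jan 17).
Add 3 hours 48 minutes layover in Singapore → 5:20 AM UTC.
Add 2 hours and 15 minutes leg 2 → 7:35 AM UTC.
Tashkent is UTC+5:00, so local arrival = 7:35 AM + 5:00 = 12:35 PM on Jan 17.

12:35 PM on January 17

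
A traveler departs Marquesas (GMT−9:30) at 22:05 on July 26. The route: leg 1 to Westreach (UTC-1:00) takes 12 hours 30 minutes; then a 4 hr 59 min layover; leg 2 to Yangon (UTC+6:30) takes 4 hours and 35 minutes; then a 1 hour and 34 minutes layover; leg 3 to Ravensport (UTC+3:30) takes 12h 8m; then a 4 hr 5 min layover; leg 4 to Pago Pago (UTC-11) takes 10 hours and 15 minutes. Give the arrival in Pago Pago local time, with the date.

22:41 on July 28

Convert departure to UTC: 22:05 + 9:30 = 07:35 UTC on Jul 27.
Add 12 hours 30 minutes leg 1 → 20:05 UTC.
Add 4 hours and 59 minutes layover in Westreach → 01:04 UTC (Jul 28).
Add 4 hours and 35 minutes leg 2 → 05:39 UTC.
Add 1 hour 34 minutes layover in Yangon → 07:13 UTC.
Add 12 hours and 8 minutes leg 3 → 19:21 UTC.
Add 4 hours and 5 minutes layover in Ravensport → 23:26 UTC.
Add 10 hours 15 minutes leg 4 → 09:41 UTC (Jul 29).
Pago Pago is UTC−11:00, so local arrival = 09:41 − 11:00 = 22:41 on Jul 28.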